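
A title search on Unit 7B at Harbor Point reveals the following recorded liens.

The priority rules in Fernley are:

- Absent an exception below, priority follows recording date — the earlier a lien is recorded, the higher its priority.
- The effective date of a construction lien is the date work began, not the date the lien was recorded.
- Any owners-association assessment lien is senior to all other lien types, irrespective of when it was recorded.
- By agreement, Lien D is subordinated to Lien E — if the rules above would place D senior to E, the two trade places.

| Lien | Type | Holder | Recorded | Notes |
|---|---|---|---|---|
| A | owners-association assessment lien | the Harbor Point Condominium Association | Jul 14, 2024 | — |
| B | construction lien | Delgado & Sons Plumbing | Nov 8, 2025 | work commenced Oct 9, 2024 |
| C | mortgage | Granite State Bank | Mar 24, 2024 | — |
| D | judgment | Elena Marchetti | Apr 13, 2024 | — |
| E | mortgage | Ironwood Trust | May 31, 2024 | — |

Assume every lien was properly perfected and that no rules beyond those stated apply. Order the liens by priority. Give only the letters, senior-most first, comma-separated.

A, C, E, D, B

Effective dates: B is treated as recorded Oct 9, 2024, the work-commencement date.
A is an owners-association assessment lien, so it outranks all other liens regardless of date.
Among the remaining liens, by effective date: C (Mar 24, 2024), D (Apr 13, 2024), E (May 31, 2024), B (Oct 9, 2024).
Because D would otherwise rank above E, the subordination swaps them.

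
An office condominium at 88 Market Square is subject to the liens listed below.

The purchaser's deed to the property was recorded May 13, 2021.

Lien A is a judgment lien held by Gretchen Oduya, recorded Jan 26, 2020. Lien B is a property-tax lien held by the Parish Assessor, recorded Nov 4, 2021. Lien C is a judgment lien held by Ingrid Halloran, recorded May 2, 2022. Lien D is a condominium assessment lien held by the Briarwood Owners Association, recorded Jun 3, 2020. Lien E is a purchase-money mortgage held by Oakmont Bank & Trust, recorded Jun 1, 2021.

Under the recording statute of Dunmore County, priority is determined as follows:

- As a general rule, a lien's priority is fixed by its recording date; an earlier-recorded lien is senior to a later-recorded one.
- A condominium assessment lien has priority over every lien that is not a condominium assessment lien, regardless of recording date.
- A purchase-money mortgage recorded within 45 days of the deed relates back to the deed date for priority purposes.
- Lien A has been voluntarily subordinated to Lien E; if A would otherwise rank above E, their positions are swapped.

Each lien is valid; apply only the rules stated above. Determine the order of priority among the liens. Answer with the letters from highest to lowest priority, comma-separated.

Adjusting effective dates: E's effective date is the deed date, May 13, 2021.
D is a condominium assessment lien and takes priority over every other lien.
Among the remaining liens, by effective date: A (Jan 26, 2020), E (May 13, 2021), B (Nov 4, 2021), C (May 2, 2022).
A would otherwise be senior to E, so under the subordination agreement A and E exchange positions.

D, E, A, B, C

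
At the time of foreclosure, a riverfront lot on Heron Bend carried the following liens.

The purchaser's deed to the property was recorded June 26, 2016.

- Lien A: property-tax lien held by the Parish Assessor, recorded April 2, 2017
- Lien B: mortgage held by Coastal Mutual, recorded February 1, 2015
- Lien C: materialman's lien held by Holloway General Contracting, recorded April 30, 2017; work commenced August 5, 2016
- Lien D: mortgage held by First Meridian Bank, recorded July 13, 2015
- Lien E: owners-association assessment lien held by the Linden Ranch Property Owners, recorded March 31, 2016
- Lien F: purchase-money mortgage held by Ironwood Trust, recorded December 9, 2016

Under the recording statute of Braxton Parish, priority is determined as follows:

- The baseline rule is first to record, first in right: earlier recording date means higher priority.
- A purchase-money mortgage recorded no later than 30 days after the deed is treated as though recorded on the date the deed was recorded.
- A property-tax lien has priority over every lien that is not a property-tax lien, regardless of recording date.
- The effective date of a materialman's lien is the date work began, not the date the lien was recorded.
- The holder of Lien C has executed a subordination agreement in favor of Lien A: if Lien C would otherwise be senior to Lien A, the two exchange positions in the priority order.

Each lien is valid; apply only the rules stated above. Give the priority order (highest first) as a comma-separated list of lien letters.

Effective dates after the stated exceptions: C's effective date is August 5, 2016, when work began; F was recorded 166 days after the deed, outside the 30-day window, so it keeps its recording date.
As a property-tax lien, A is senior to every other lien.
Ordering the rest by effective date: B (February 1, 2015), D (July 13, 2015), E (March 31, 2016), C (August 5, 2016), F (December 9, 2016).
Since C is not senior to A, the subordination leaves the order unchanged.

A, B, D, E, C, F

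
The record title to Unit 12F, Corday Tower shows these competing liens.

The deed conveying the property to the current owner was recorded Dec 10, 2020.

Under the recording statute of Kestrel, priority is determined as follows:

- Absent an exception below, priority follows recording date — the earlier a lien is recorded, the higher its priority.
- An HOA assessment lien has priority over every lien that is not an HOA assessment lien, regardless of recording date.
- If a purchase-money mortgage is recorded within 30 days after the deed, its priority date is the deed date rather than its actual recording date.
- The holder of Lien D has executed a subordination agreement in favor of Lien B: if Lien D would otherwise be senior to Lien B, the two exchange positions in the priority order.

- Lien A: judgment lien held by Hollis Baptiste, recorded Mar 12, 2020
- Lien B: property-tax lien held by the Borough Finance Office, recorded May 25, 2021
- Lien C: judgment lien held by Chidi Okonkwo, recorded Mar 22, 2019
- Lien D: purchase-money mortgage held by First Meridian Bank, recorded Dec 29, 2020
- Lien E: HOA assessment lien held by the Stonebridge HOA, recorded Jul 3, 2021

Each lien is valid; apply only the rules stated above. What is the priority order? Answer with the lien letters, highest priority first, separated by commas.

E, C, A, B, D

Adjusting effective dates: D was recorded within the 30-day window, so its effective date is the deed date Dec 10, 2020.
As an HOA assessment lien, E is senior to every other lien.
Among the remaining liens, by effective date: C (Mar 22, 2019), A (Mar 12, 2020), D (Dec 10, 2020), B (May 25, 2021).
D is senior to B before the subordination, so the two trade places.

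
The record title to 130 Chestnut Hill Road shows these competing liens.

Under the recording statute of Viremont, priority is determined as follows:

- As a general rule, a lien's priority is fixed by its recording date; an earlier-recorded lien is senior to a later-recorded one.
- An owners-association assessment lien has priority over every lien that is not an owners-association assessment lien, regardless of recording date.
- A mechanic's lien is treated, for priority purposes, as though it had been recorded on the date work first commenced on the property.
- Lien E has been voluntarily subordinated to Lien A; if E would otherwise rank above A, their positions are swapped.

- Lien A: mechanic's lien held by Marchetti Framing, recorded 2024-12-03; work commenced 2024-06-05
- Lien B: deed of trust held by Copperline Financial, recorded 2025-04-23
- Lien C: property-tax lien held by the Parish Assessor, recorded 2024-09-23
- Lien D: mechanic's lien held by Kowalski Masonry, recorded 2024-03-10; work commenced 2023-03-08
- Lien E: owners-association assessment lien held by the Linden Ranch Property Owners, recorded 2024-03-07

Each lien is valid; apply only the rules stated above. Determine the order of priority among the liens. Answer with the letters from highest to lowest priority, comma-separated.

A, D, E, C, B

First, effective dates: A's effective date is 2024-06-05, when work began; D relates back to 2023-03-08 (work commenced).
E is an owners-association assessment lien and takes priority over every other lien.
The other liens, earliest effective date first: D (2023-03-08), A (2024-06-05), C (2024-09-23), B (2025-04-23).
E would otherwise be senior to A, so under the subordination agreement E and A exchange positions.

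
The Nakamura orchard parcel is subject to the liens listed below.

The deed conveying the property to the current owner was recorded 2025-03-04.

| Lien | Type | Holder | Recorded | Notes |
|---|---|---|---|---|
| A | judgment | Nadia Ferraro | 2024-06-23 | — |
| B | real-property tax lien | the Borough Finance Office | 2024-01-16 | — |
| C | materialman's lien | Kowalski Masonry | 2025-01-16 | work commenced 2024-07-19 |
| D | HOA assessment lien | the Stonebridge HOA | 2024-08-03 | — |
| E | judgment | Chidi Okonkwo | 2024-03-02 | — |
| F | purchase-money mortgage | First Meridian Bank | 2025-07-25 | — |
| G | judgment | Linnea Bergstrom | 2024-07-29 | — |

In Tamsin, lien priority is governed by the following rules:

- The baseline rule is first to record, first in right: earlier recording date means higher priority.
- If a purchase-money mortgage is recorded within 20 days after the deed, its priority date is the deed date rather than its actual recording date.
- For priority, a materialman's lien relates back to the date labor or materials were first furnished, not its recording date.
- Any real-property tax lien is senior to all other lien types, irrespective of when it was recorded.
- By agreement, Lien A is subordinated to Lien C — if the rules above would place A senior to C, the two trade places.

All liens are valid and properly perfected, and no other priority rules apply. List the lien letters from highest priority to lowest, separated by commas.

B, E, C, A, G, D, F

Effective dates: C's effective date is 2024-07-19, when work began; F was recorded 143 days after the deed, outside the 20-day window, so it keeps its recording date.
As a real-property tax lien, B is senior to every other lien.
Ordering the rest by effective date: E (2024-03-02), A (2024-06-23), C (2024-07-19), G (2024-07-29), D (2024-08-03), F (2025-07-25).
A would otherwise be senior to C, so under the subordination agreement A and C exchange positions.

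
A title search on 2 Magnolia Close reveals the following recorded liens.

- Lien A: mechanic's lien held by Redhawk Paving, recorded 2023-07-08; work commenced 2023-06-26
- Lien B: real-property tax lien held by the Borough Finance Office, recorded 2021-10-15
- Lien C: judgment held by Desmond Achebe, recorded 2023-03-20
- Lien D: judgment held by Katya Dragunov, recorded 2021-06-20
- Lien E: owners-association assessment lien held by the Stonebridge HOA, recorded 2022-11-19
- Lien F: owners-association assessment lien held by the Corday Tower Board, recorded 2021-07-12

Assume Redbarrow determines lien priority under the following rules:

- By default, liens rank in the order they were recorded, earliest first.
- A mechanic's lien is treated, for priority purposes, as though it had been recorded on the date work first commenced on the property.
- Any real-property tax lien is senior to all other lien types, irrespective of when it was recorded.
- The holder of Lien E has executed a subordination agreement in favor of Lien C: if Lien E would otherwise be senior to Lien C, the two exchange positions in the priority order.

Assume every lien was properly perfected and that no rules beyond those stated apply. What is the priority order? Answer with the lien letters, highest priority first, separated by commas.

Effective dates after the stated exceptions: A relates back to 2023-06-26 (work commenced).
As a real-property tax lien, B is senior to every other lien.
The other liens, earliest effective date first: D (2021-06-20), F (2021-07-12), E (2022-11-19), C (2023-03-20), A (2023-06-26).
E is senior to C before the subordination, so the two trade places.

B, D, F, C, E, A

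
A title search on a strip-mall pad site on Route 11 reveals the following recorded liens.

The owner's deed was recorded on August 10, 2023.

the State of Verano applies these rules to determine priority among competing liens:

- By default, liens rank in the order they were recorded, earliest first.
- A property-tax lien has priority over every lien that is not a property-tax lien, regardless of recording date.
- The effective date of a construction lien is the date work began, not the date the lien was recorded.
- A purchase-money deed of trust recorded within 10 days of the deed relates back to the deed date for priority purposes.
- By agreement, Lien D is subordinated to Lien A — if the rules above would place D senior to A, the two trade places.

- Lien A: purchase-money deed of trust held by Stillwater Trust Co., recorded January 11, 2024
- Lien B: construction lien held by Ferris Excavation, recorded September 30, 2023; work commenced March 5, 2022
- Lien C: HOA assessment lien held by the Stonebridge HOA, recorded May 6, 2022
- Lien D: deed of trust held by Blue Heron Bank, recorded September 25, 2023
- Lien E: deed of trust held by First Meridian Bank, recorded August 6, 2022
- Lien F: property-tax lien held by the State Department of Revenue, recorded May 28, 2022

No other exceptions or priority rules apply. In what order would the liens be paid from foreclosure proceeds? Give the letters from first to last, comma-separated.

Adjusting effective dates: A missed the 10-day window (154 days after the deed), so its recording date stands; B is treated as recorded March 5, 2022, the work-commencement date.
F, as a property-tax lien, has superpriority and ranks first.
Ordering the rest by effective date: B (March 5, 2022), C (May 6, 2022), E (August 6, 2022), D (September 25, 2023), A (January 11, 2024).
Because D would otherwise rank above A, the subordination swaps them.

F, B, C, E, A, D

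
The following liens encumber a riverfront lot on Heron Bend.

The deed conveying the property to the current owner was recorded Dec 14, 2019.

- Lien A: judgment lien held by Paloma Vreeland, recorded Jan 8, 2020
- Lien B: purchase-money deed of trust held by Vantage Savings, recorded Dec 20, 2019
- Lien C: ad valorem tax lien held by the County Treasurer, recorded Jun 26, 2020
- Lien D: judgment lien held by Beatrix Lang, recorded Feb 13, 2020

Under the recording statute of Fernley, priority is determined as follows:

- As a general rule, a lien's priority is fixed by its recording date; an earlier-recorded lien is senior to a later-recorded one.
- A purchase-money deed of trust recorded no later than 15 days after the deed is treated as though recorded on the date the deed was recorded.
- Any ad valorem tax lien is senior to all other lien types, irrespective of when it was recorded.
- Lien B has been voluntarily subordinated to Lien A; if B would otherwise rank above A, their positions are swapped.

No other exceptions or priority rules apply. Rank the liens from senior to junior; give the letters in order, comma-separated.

Effective dates: B relates back to the deed date Dec 14, 2019.
C is an ad valorem tax lien and takes priority over every other lien.
Ordering the rest by effective date: B (Dec 14, 2019), A (Jan 8, 2020), D (Feb 13, 2020).
B would otherwise be senior to A, so under the subordination agreement B and A exchange positions.

C, A, B, D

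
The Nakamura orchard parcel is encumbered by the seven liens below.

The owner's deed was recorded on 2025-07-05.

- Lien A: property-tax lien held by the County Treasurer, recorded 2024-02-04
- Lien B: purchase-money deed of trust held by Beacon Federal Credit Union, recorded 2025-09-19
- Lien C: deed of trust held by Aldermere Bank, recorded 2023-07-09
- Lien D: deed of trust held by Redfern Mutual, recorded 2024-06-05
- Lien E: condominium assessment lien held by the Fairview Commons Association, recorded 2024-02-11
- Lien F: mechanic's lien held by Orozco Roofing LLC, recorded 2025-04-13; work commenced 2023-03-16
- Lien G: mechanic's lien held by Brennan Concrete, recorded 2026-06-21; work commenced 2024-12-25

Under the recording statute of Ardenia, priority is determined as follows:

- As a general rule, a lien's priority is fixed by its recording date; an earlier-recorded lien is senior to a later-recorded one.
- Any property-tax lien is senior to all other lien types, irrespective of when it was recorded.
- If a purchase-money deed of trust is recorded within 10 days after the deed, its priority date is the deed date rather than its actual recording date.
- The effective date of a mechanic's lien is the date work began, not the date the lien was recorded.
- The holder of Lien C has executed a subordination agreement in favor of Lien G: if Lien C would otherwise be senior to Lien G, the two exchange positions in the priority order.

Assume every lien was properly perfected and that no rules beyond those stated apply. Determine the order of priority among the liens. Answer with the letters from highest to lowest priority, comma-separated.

Adjusting effective dates: B was recorded 76 days after the deed — beyond 10 days — so no relation-back applies; F is treated as recorded 2023-03-16, the work-commencement date; G relates back to 2024-12-25 (work commenced).
A, as a property-tax lien, has superpriority and ranks first.
Remaining liens by effective date: F (2023-03-16), C (2023-07-09), E (2024-02-11), D (2024-06-05), G (2024-12-25), B (2025-09-19).
C is senior to G before the subordination, so the two trade places.

A, F, G, E, D, C, B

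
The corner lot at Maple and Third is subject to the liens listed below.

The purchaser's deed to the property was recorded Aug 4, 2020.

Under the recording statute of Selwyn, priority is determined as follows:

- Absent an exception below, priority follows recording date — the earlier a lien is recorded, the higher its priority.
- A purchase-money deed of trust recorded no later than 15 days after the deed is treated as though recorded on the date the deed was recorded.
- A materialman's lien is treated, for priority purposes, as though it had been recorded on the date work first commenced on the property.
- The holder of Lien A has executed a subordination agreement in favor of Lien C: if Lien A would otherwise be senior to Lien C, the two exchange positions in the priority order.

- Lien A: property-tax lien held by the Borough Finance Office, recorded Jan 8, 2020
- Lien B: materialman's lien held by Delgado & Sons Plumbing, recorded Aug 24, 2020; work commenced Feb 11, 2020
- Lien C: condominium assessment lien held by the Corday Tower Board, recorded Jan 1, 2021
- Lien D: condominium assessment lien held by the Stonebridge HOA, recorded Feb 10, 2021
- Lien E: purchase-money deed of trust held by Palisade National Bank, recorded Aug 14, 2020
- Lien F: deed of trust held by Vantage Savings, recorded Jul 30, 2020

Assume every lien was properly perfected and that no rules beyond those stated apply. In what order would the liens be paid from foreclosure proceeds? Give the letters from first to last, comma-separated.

Adjusting effective dates: B is treated as recorded Feb 11, 2020, the work-commencement date; E's effective date is the deed date, Aug 4, 2020.
By effective date, earliest first: A (Jan 8, 2020), B (Feb 11, 2020), F (Jul 30, 2020), E (Aug 4, 2020), C (Jan 1, 2021), D (Feb 10, 2021).
Because A would otherwise rank above C, the subordination swaps them.

C, B, F, E, A, D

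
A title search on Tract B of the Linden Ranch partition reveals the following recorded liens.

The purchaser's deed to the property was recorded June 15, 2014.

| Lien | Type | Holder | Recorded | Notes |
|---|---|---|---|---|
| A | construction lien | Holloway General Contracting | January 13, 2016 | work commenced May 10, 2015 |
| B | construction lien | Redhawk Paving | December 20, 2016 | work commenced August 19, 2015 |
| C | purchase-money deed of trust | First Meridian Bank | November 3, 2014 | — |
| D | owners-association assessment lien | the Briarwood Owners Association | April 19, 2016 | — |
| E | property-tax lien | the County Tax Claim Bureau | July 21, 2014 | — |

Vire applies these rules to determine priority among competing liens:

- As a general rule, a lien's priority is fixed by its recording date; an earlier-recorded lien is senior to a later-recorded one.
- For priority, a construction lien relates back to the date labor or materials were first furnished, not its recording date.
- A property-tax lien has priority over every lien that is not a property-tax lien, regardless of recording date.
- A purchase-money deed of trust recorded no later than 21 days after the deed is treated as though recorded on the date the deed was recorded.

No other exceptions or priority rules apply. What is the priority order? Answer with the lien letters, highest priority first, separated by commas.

E, C, A, B, D

Effective dates after the stated exceptions: A is treated as recorded May 10, 2015, the work-commencement date; B's effective date is August 19, 2015, when work began; C was recorded 141 days after the deed — beyond 21 days — so no relation-back applies.
E, as a property-tax lien, has superpriority and ranks first.
Remaining liens by effective date: C (November 3, 2014), A (May 10, 2015), B (August 19, 2015), D (April 19, 2016).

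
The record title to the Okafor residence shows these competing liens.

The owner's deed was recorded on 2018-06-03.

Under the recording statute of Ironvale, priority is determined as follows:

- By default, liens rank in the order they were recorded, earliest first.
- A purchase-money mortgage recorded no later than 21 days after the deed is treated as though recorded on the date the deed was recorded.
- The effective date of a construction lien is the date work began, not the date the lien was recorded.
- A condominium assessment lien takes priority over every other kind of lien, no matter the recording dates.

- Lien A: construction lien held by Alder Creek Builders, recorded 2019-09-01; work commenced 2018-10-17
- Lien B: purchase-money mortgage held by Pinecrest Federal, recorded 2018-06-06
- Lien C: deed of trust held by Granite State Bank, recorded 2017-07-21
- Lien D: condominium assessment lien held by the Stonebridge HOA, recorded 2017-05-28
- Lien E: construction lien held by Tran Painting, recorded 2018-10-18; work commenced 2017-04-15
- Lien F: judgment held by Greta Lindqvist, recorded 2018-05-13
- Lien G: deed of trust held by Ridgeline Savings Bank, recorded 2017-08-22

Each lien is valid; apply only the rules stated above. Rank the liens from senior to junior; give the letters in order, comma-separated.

Effective dates after the stated exceptions: A's effective date is 2018-10-17, when work began; B relates back to the deed date 2018-06-03; E relates back to 2017-04-15 (work commenced).
D, as a condominium assessment lien, has superpriority and ranks first.
Remaining liens by effective date: E (2017-04-15), C (2017-07-21), G (2017-08-22), F (2018-05-13), B (2018-06-03), A (2018-10-17).

D, E, C, G, F, B, A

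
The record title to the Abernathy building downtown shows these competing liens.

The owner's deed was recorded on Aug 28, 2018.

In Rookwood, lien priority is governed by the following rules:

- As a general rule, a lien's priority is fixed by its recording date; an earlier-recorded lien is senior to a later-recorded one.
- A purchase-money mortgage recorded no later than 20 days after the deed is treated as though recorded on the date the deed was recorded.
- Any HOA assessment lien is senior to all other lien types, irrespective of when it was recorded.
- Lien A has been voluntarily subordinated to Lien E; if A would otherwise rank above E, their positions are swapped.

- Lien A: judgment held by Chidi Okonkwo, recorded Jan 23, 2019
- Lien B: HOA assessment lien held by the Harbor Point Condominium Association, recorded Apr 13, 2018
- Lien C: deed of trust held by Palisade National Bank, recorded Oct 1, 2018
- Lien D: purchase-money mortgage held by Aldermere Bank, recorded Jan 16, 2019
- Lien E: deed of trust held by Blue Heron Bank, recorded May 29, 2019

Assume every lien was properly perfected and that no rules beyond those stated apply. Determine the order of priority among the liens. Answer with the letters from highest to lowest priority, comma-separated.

Adjusting effective dates: D was recorded 141 days after the deed, outside the 20-day window, so it keeps its recording date.
B is an HOA assessment lien and takes priority over every other lien.
Among the remaining liens, by effective date: C (Oct 1, 2018), D (Jan 16, 2019), A (Jan 23, 2019), E (May 29, 2019).
The subordination applies — A was senior to E — so A and E swap.

B, C, D, E, A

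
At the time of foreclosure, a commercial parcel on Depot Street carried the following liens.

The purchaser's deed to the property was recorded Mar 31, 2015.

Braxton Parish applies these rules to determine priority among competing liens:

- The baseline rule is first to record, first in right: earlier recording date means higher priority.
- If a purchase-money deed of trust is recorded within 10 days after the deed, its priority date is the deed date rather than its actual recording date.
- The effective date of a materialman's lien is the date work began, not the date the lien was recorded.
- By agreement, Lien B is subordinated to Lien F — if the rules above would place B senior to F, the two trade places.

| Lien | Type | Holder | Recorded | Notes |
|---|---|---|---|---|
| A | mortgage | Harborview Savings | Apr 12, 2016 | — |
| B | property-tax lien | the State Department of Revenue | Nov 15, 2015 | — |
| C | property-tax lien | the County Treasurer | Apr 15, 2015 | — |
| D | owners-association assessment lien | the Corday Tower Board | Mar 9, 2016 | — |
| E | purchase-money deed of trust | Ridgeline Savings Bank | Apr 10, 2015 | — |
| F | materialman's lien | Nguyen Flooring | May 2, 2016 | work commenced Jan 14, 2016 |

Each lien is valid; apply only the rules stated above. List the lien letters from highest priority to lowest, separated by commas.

Effective dates: E relates back to the deed date Mar 31, 2015; F's effective date is Jan 14, 2016, when work began.
Ordering by effective date: E (Mar 31, 2015), C (Apr 15, 2015), B (Nov 15, 2015), F (Jan 14, 2016), D (Mar 9, 2016), A (Apr 12, 2016).
The subordination applies — B was senior to F — so B and F swap.

E, C, F, B, D, A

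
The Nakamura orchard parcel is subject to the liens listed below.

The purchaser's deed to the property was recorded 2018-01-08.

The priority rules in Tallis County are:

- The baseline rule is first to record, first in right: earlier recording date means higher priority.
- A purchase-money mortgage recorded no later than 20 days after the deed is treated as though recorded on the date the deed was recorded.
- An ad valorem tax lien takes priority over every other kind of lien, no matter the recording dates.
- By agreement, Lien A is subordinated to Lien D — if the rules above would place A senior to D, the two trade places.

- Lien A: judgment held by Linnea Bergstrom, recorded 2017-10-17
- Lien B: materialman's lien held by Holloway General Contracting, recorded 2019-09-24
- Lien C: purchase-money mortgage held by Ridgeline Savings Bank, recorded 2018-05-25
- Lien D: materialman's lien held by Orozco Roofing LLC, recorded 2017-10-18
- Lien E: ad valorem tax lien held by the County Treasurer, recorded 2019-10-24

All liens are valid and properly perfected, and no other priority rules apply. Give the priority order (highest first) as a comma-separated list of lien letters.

E, D, A, C, B

Effective dates: C was recorded 137 days after the deed — beyond 20 days — so no relation-back applies.
E is an ad valorem tax lien and takes priority over every other lien.
Ordering the rest by effective date: A (2017-10-17), D (2017-10-18), C (2018-05-25), B (2019-09-24).
The subordination applies — A was senior to D — so A and D swap.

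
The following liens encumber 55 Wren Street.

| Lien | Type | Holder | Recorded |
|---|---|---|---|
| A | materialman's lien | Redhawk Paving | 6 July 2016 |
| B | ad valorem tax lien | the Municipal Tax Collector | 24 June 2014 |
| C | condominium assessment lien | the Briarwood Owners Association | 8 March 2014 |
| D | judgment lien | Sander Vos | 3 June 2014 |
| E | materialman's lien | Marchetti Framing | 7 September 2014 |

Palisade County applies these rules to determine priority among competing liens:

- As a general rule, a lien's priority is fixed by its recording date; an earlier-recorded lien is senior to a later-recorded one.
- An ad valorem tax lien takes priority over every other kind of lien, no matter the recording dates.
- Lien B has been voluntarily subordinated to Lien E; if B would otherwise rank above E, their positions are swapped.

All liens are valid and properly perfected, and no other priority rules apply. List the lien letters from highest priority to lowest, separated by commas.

E, C, D, B, A

B, as an ad valorem tax lien, has superpriority and ranks first.
Among the remaining liens, by effective date: C (8 March 2014), D (3 June 2014), E (7 September 2014), A (6 July 2016).
Because B would otherwise rank above E, the subordination swaps them.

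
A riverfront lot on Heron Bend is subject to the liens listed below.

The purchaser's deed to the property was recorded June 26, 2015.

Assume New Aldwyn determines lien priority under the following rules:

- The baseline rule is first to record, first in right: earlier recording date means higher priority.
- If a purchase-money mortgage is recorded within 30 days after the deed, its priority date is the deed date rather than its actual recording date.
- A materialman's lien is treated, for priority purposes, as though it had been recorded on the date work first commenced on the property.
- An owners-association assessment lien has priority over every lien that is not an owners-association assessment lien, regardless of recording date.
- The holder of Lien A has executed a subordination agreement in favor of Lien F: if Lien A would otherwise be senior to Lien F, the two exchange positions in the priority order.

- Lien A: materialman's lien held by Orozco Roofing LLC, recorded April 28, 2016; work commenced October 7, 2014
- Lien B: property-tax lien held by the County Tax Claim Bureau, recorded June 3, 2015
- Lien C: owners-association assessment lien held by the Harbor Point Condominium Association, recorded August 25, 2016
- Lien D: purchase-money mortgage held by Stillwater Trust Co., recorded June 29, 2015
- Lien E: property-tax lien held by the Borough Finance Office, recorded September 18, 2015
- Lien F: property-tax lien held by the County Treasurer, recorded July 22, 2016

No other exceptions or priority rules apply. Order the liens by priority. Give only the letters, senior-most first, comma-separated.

Adjusting effective dates: A is treated as recorded October 7, 2014, the work-commencement date; D's effective date is the deed date, June 26, 2015.
C, as an owners-association assessment lien, has superpriority and ranks first.
The other liens, earliest effective date first: A (October 7, 2014), B (June 3, 2015), D (June 26, 2015), E (September 18, 2015), F (July 22, 2016).
A is senior to F before the subordination, so the two trade places.

C, F, B, D, E, A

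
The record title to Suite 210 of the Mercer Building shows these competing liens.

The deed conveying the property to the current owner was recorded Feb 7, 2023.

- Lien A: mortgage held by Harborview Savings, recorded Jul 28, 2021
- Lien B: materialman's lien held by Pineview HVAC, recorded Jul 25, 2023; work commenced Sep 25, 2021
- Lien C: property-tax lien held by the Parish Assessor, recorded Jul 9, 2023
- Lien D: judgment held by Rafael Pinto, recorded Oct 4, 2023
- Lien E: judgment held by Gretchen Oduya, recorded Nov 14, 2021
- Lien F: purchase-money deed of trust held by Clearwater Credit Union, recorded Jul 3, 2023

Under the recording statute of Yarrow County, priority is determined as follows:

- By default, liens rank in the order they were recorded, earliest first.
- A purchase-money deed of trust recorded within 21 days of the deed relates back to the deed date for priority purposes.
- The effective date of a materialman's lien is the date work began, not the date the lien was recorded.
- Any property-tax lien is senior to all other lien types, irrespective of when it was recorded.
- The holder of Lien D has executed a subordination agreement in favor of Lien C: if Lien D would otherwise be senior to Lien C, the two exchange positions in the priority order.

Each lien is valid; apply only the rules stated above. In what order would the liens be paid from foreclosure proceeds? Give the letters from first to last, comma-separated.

C, A, B, E, F, D

Adjusting effective dates: B's effective date is Sep 25, 2021, when work began; F missed the 21-day window (146 days after the deed), so its recording date stands.
C, as a property-tax lien, has superpriority and ranks first.
Ordering the rest by effective date: A (Jul 28, 2021), B (Sep 25, 2021), E (Nov 14, 2021), F (Jul 3, 2023), D (Oct 4, 2023).
Since D is not senior to C, the subordination leaves the order unchanged.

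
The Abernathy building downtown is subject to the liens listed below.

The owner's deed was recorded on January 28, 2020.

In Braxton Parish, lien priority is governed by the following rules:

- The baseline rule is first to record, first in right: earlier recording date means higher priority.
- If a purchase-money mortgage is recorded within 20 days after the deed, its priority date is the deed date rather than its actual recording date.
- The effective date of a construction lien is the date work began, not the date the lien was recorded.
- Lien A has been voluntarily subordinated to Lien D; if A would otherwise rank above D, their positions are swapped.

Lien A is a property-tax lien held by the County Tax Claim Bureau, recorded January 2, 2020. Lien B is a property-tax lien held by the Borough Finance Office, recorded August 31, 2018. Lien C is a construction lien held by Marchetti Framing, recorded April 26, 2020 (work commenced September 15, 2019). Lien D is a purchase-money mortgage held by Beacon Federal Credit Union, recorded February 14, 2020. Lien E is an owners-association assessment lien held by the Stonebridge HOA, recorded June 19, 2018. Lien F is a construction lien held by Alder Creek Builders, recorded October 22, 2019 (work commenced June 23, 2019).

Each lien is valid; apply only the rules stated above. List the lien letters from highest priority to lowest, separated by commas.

E, B, F, C, D, A

Adjusting effective dates: C's effective date is September 15, 2019, when work began; D relates back to the deed date January 28, 2020; F's effective date is June 23, 2019, when work began.
By effective date: E (June 19, 2018), B (August 31, 2018), F (June 23, 2019), C (September 15, 2019), A (January 2, 2020), D (January 28, 2020).
Because A would otherwise rank above D, the subordination swaps them.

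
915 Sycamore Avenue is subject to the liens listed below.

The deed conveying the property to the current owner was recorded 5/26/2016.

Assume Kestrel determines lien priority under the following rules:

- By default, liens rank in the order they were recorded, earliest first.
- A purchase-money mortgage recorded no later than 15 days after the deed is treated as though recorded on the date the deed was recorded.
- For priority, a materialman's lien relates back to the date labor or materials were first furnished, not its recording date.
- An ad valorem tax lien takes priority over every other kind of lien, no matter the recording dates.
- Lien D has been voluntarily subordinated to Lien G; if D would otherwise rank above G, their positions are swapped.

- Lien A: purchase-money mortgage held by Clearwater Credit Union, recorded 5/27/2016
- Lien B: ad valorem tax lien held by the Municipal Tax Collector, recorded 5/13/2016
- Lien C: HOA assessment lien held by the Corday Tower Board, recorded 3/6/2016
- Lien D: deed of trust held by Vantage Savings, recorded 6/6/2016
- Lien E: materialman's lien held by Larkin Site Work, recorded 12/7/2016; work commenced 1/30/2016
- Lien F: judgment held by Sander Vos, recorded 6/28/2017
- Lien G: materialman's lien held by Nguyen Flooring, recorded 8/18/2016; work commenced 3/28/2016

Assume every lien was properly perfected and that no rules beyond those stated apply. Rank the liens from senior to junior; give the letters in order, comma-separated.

First, effective dates: A's effective date is the deed date, 5/26/2016; E relates back to 1/30/2016 (work commenced); G relates back to 3/28/2016 (work commenced).
As an ad valorem tax lien, B is senior to every other lien.
Ordering the rest by effective date: E (1/30/2016), C (3/6/2016), G (3/28/2016), A (5/26/2016), D (6/6/2016), F (6/28/2017).
D is already junior to G, so the subordination agreement changes nothing.

B, E, C, G, A, D, F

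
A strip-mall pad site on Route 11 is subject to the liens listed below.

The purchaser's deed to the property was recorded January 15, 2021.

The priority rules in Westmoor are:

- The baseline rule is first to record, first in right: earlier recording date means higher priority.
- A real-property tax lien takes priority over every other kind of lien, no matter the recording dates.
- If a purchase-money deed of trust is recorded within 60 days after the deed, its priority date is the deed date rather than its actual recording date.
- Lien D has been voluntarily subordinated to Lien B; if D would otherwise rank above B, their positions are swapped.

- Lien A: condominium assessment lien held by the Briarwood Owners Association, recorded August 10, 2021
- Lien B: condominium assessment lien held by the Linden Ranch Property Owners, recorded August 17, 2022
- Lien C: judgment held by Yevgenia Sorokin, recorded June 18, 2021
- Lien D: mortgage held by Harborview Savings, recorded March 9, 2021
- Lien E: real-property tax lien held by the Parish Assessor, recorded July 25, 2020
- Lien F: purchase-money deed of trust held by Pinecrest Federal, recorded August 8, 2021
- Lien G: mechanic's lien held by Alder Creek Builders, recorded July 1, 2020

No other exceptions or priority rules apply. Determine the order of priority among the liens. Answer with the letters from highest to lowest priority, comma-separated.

Effective dates after the stated exceptions: F was recorded 205 days after the deed, outside the 60-day window, so it keeps its recording date.
E is a real-property tax lien, so it outranks all other liens regardless of date.
Among the remaining liens, by effective date: G (July 1, 2020), D (March 9, 2021), C (June 18, 2021), F (August 8, 2021), A (August 10, 2021), B (August 17, 2022).
Because D would otherwise rank above B, the subordination swaps them.

E, G, B, C, F, A, D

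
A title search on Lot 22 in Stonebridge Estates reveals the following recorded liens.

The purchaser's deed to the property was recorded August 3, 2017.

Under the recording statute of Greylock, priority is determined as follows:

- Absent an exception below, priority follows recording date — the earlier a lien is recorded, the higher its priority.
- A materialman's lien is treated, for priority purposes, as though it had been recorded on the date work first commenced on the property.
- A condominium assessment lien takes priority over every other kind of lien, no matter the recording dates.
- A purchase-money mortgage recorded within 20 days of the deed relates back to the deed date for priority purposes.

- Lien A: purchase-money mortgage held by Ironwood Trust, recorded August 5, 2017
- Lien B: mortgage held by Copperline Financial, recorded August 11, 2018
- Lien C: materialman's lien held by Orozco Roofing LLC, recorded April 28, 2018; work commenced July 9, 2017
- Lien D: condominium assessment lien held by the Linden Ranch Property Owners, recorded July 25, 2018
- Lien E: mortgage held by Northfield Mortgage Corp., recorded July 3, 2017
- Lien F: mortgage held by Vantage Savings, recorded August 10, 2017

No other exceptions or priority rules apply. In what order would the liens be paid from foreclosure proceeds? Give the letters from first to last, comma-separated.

D, E, C, A, F, B

Effective dates after the stated exceptions: A's effective date is the deed date, August 3, 2017; C is treated as recorded July 9, 2017, the work-commencement date.
D is a condominium assessment lien and takes priority over every other lien.
Among the remaining liens, by effective date: E (July 3, 2017), C (July 9, 2017), A (August 3, 2017), F (August 10, 2017), B (August 11, 2018).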